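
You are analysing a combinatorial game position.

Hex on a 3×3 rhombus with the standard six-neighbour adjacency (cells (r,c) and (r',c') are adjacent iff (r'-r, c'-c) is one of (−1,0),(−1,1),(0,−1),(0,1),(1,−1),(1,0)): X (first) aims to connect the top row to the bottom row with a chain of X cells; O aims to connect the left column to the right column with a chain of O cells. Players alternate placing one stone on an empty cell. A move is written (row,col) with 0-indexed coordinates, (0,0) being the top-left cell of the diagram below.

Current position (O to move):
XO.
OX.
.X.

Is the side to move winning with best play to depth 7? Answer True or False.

O winning at [XO./OX./.X.]: True

[XO./OX./.X.] O move#1: (0,2):+1/XOO/OX./.X.*, (1,2):-1/XO./OXO/.X., (2,0):-1/XO./OX./OX., (2,2):-1/XO./OX./.XO
[XOO/OX./.X.] end (terminal -1, X#2); searched XO./OX./.X. to 7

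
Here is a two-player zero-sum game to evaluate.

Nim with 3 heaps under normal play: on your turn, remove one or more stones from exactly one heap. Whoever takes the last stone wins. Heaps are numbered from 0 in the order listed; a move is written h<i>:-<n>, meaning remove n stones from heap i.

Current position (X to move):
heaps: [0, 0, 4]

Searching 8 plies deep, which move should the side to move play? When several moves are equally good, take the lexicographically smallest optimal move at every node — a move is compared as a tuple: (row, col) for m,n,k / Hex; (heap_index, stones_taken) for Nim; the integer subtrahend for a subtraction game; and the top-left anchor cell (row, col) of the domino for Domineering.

X's best at [(0,0,4)]: h2:-4

[(0,0,4)] X move#1: h2:-1:-1/(0,0,3), h2:-2:-1/(0,0,2), h2:-3:-1/(0,0,1), h2:-4:+1/(0,0,0)*
[(0,0,0)] end (terminal -1, O#2); searched (0,0,4) to 8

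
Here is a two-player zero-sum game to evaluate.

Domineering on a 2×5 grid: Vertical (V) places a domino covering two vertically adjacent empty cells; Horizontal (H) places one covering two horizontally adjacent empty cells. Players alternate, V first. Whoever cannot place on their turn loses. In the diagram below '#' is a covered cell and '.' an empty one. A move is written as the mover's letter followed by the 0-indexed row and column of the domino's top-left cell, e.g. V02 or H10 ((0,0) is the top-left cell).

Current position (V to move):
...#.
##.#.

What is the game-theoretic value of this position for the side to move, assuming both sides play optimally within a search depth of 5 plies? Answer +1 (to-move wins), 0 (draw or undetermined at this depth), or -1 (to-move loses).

value(...#./##.#., V) = +1

p1 V@[...#./##.#.]: V02[..##./####.]+1* V04[...##/##.##]-1
p2 H@[..##./####.]: H00[####./####.]-1*
p3 V@[####./####.]: V04[#####/#####]+1*
p4 H@[#####/#####] terminal -1; root [...#./##.#.] d5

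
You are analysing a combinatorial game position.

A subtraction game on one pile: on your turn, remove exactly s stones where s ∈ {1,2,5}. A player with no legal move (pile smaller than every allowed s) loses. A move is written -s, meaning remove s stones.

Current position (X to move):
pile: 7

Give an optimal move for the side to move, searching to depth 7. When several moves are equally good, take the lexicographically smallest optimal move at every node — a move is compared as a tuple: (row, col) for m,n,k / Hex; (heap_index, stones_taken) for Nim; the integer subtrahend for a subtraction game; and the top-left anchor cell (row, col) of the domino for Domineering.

p1 X@[7]: -1[6]+1* -2[5]-1 -5[2]-1
p2 O@[6]: -1[5]-1* -2[4]-1 -5[1]-1
p3 X@[5]: -1[4]-1 -2[3]+1* -5[0]+1
p4 O@[3]: -1[2]-1* -2[1]-1
p5 X@[2]: -1[1]-1 -2[0]+1*
p6 O@[0] terminal -1; root [7] d7

X's best at [7]: -1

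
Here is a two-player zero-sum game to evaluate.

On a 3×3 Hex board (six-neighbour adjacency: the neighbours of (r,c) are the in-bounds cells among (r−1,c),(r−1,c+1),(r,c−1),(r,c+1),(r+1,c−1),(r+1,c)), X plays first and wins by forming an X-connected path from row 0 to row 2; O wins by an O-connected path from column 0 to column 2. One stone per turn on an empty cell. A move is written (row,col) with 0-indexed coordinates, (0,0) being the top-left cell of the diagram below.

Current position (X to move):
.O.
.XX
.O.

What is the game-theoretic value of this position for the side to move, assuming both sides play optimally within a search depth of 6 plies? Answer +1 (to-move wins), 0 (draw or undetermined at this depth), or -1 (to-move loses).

value(.O./.XX/.O., X) = +1

[.O./.XX/.O.] X move#1: (0,0):+1/XO./.XX/.O.*, (0,2):+1/.OX/.XX/.O., (1,0):+1/.O./XXX/.O., (2,0):-1/.O./.XX/XO., (2,2):-1/.O./.XX/.OX
[XO./.XX/.O.] O move#2: (0,2):-1/XOO/.XX/.O.*, (1,0):-1/XO./OXX/.O., (2,0):-1/XO./.XX/OO., (2,2):-1/XO./.XX/.OO
[XOO/.XX/.O.] X move#3: (1,0):+1/XOO/XXX/.O.*, (2,0):-1/XOO/.XX/XO., (2,2):-1/XOO/.XX/.OX
[XOO/XXX/.O.] O move#4: (2,0):-1/XOO/XXX/OO.*, (2,2):-1/XOO/XXX/.OO
[XOO/XXX/OO.] X move#5: (2,2):+1/XOO/XXX/OOX*
[XOO/XXX/OOX] end (terminal -1, O#6); searched .O./.XX/.O. to 6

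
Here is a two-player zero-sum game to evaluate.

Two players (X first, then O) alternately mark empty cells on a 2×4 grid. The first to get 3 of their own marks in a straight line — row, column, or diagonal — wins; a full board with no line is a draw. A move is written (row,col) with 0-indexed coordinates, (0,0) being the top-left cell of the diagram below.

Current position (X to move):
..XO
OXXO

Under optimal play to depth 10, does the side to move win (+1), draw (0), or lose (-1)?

value(..XO/OXXO, X) = 0

p1 X@[..XO/OXXO]: (0,0)[X.XO/OXXO]+0* (0,1)[.XXO/OXXO]+0
p2 O@[X.XO/OXXO]: (0,1)[XOXO/OXXO]+0*
p3 X@[XOXO/OXXO] terminal +0; root [..XO/OXXO] d10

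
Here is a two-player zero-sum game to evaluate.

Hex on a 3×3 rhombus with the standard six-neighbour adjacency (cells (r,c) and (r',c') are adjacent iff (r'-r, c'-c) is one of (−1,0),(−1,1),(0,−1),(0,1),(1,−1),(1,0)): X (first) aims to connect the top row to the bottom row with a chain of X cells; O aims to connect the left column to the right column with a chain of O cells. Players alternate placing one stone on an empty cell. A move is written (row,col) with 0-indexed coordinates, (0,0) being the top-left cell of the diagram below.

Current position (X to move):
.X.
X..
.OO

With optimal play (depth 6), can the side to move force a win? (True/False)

X winning at [.X./X../.OO]: True

[.X./X../.OO] X move#1: (0,0):-1/XX./X../.OO, (0,2):-1/.XX/X../.OO, (1,1):-1/.X./XX./.OO, (1,2):-1/.X./X.X/.OO, (2,0):+1/.X./X../XOO*
[.X./X../XOO] end (terminal -1, O#2); searched .X./X../.OO to 6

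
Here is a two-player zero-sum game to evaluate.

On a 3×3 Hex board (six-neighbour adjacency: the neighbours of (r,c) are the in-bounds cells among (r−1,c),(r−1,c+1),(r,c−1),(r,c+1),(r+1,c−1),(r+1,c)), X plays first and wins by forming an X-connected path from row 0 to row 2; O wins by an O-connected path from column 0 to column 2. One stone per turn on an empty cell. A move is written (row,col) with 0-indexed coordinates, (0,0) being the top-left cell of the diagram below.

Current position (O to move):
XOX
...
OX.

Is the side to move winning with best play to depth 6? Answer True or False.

ply 1, O at XOX/.../OX. | (1,0)=-1→XOX/O../OX.*; (1,1)=-1→XOX/.O./OX.; (1,2)=-1→XOX/..O/OX.; (2,2)=-1→XOX/.../OXO
ply 2, X at XOX/O../OX. | (1,1)=+1→XOX/OX./OX.*; (1,2)=+1→XOX/O.X/OX.; (2,2)=+1→XOX/O../OXX
ply 3: XOX/OX./OX. is terminal -1 (O); from XOX/.../OX. depth 6

O winning at [XOX/.../OX.]: False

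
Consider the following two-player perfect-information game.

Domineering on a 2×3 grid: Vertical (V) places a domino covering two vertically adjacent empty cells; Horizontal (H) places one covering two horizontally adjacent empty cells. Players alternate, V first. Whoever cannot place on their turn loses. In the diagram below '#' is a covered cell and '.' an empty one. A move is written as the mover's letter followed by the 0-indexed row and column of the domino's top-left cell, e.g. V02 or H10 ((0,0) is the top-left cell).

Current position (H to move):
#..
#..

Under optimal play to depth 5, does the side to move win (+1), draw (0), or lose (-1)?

value(#../#.., H) = +1

p1 H@[#../#..]: H01[###/#..]+1* H11[#../###]+1
p2 V@[###/#..] terminal -1; root [#../#..] d5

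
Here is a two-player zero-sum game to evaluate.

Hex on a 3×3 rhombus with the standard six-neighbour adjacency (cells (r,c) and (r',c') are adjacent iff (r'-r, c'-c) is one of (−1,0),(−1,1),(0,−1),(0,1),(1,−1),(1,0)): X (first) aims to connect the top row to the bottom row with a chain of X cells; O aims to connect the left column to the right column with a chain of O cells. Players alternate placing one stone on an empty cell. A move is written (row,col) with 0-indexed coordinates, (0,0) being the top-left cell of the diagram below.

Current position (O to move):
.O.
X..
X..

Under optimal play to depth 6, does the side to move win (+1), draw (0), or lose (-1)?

ply 1, O at .O./X../X.. | (0,0)=-1→OO./X../X..*; (0,2)=-1→.OO/X../X..; (1,1)=-1→.O./XO./X..; (1,2)=-1→.O./X.O/X..; (2,1)=-1→.O./X../XO.; (2,2)=-1→.O./X../X.O
ply 2, X at OO./X../X.. | (0,2)=+1→OOX/X../X..*; (1,1)=-1→OO./XX./X..; (1,2)=-1→OO./X.X/X..; (2,1)=-1→OO./X../XX.; (2,2)=-1→OO./X../X.X
ply 3, O at OOX/X../X.. | (1,1)=-1→OOX/XO./X..*; (1,2)=-1→OOX/X.O/X..; (2,1)=-1→OOX/X../XO.; (2,2)=-1→OOX/X../X.O
ply 4, X at OOX/XO./X.. | (1,2)=+1→OOX/XOX/X..*; (2,1)=-1→OOX/XO./XX.; (2,2)=-1→OOX/XO./X.X
ply 5, O at OOX/XOX/X.. | (2,1)=-1→OOX/XOX/XO.*; (2,2)=-1→OOX/XOX/X.O
ply 6, X at OOX/XOX/XO. | (2,2)=+1→OOX/XOX/XOX*
ply 7: OOX/XOX/XOX is terminal -1 (O); from .O./X../X.. depth 6

value(.O./X../X.., O) = -1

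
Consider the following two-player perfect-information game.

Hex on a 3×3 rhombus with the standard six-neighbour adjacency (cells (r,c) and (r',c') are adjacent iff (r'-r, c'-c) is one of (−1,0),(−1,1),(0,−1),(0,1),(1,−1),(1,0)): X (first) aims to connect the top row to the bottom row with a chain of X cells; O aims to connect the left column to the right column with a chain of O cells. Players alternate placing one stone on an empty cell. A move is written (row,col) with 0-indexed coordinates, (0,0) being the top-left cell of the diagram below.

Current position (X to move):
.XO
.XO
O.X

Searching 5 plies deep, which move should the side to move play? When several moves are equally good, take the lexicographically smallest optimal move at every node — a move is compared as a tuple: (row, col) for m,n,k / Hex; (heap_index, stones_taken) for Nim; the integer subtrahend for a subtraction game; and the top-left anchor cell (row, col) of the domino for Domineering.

[.XO/.XO/O.X] X move#1: (0,0):-1/XXO/.XO/O.X, (1,0):-1/.XO/XXO/O.X, (2,1):+1/.XO/.XO/OXX*
[.XO/.XO/OXX] end (terminal -1, O#2); searched .XO/.XO/O.X to 5

X's best at [.XO/.XO/O.X]: (2,1)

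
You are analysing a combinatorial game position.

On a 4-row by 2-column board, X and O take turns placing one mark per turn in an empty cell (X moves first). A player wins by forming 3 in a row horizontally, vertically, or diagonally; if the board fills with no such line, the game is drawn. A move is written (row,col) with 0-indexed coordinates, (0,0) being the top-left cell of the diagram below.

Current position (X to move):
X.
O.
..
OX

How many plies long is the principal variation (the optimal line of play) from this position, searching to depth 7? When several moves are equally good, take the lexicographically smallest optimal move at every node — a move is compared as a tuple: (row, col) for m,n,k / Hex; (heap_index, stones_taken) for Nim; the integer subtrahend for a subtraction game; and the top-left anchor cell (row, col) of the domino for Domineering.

p1 X@[X./O./../OX]: (0,1)[XX/O./../OX]-1 (1,1)[X./OX/../OX]-1 (2,0)[X./O./X./OX]+0* (2,1)[X./O./.X/OX]-1
p2 O@[X./O./X./OX]: (0,1)[XO/O./X./OX]+0* (1,1)[X./OO/X./OX]+0 (2,1)[X./O./XO/OX]+0
p3 X@[XO/O./X./OX]: (1,1)[XO/OX/X./OX]+0* (2,1)[XO/O./XX/OX]+0
p4 O@[XO/OX/X./OX]: (2,1)[XO/OX/XO/OX]+0*
p5 X@[XO/OX/XO/OX] terminal +0; root [X./O./../OX] d7

PV length from [X./O./../OX]: 4 plies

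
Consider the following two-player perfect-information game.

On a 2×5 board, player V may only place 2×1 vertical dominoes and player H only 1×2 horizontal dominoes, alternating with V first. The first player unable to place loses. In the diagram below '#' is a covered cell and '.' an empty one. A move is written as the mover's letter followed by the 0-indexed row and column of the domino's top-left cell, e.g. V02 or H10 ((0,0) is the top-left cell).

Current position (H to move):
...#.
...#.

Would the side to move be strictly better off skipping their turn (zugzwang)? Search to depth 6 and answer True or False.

p1 H@[...#./...#.]: H00[##.#./...#.]-1* H01[.###./...#.]-1 H10[...#./##.#.]-1 H11[...#./.###.]-1
p2 V@[##.#./...#.]: V02[####./..##.]+1* V04[##.##/...##]-1
p3 H@[####./..##.]: H10[####./####.]-1*
p4 V@[####./####.]: V04[#####/#####]+1*
p5 H@[#####/#####] terminal -1; root [...#./...#.] d6
if H skipped the turn, V would face:
~ p1 V@[...#./...#.]: V00[#..#./#..#.]-1 V01[.#.#./.#.#.]+1* V02[..##./..##.]-1 V04[...##/...##]-1
~ p2 H@[.#.#./.#.#.] terminal -1; root [...#./...#.] d6
compare (H): move=-1 vs pass=-1

zugzwang(...#./...#., H) = False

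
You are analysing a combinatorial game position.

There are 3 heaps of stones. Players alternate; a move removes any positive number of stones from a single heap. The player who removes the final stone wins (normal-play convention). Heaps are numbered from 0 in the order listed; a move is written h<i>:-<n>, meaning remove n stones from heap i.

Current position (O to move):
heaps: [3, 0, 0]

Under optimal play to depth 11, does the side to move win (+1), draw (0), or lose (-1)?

value((3,0,0), O) = +1

ply 1, O at (3,0,0) | h0:-1=-1→(2,0,0); h0:-2=-1→(1,0,0); h0:-3=+1→(0,0,0)*
ply 2: (0,0,0) is terminal -1 (X); from (3,0,0) depth 11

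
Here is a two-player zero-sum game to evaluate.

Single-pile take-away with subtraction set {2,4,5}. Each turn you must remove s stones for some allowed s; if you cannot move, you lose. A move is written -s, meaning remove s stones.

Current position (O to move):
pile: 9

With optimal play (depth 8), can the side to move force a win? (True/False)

O winning at [9]: True

[9] O move#1: -2:+1/7*, -4:-1/5, -5:-1/4
[7] X move#2: -2:-1/5*, -4:-1/3, -5:-1/2
[5] O move#3: -2:-1/3, -4:+1/1*, -5:+1/0
[1] end (terminal -1, X#4); searched 9 to 8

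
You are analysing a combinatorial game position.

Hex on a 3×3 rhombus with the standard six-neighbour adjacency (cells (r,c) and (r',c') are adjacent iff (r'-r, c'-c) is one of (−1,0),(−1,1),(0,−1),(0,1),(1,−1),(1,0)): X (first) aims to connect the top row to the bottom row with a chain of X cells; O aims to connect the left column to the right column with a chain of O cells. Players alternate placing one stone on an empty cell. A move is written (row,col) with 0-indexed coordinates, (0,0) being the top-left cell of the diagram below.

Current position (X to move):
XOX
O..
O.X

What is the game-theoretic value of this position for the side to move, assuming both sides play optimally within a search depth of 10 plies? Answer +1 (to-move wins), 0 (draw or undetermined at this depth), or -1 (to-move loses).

p1 X@[XOX/O../O.X]: (1,1)[XOX/OX./O.X]+1* (1,2)[XOX/O.X/O.X]+1 (2,1)[XOX/O../OXX]+1
p2 O@[XOX/OX./O.X]: (1,2)[XOX/OXO/O.X]-1* (2,1)[XOX/OX./OOX]-1
p3 X@[XOX/OXO/O.X]: (2,1)[XOX/OXO/OXX]+1*
p4 O@[XOX/OXO/OXX] terminal -1; root [XOX/O../O.X] d10

value(XOX/O../O.X, X) = +1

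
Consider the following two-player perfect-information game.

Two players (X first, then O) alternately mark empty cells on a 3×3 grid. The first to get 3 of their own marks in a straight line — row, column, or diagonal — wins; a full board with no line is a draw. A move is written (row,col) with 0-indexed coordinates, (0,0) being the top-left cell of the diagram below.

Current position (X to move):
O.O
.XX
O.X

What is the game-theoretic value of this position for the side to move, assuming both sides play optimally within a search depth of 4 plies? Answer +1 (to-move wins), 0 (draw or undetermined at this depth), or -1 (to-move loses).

ply 1, X at O.O/.XX/O.X | (0,1)=-1→OXO/.XX/O.X; (1,0)=+1→O.O/XXX/O.X*; (2,1)=-1→O.O/.XX/OXX
ply 2: O.O/XXX/O.X is terminal -1 (O); from O.O/.XX/O.X depth 4

value(O.O/.XX/O.X, X) = +1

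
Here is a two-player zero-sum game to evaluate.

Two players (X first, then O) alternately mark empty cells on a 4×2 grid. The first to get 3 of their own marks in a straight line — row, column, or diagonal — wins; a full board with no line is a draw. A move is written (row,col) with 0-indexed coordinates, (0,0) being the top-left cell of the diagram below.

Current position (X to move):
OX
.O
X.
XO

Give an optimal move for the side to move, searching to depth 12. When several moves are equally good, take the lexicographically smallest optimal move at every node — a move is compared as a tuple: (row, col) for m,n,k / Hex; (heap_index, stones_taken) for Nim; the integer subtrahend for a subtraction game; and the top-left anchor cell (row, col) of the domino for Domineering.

p1 X@[OX/.O/X./XO]: (1,0)[OX/XO/X./XO]+1* (2,1)[OX/.O/XX/XO]+0
p2 O@[OX/XO/X./XO] terminal -1; root [OX/.O/X./XO] d12

X's best at [OX/.O/X./XO]: (1,0)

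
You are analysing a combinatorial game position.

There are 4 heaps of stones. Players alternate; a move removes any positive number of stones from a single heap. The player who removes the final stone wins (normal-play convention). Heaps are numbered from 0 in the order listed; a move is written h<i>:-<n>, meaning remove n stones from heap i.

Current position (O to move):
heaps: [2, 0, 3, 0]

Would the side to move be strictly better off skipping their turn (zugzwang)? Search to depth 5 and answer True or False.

[(2,0,3,0)] O move#1: h0:-1:-1/(1,0,3,0), h0:-2:-1/(0,0,3,0), h2:-1:+1/(2,0,2,0)*, h2:-2:-1/(2,0,1,0), h2:-3:-1/(2,0,0,0)
[(2,0,2,0)] X move#2: h0:-1:-1/(1,0,2,0)*, h0:-2:-1/(0,0,2,0), h2:-1:-1/(2,0,1,0), h2:-2:-1/(2,0,0,0)
[(1,0,2,0)] O move#3: h0:-1:-1/(0,0,2,0), h2:-1:+1/(1,0,1,0)*, h2:-2:-1/(1,0,0,0)
[(1,0,1,0)] X move#4: h0:-1:-1/(0,0,1,0)*, h2:-1:-1/(1,0,0,0)
[(0,0,1,0)] O move#5: h2:-1:+1/(0,0,0,0)*
[(0,0,0,0)] end (terminal -1, X#6); searched (2,0,3,0) to 5
pass branch (X moves first from the same position):
  | [(2,0,3,0)] X move#1: h0:-1:-1/(1,0,3,0), h0:-2:-1/(0,0,3,0), h2:-1:+1/(2,0,2,0)*, h2:-2:-1/(2,0,1,0), h2:-3:-1/(2,0,0,0)
  | [(2,0,2,0)] O move#2: h0:-1:-1/(1,0,2,0)*, h0:-2:-1/(0,0,2,0), h2:-1:-1/(2,0,1,0), h2:-2:-1/(2,0,0,0)
  | [(1,0,2,0)] X move#3: h0:-1:-1/(0,0,2,0), h2:-1:+1/(1,0,1,0)*, h2:-2:-1/(1,0,0,0)
  | [(1,0,1,0)] O move#4: h0:-1:-1/(0,0,1,0)*, h2:-1:-1/(1,0,0,0)
  | [(0,0,1,0)] X move#5: h2:-1:+1/(0,0,0,0)*
  | [(0,0,0,0)] end (terminal -1, O#6); searched (2,0,3,0) to 5
O moving scores +1; O passing scores -1

zugzwang((2,0,3,0), O) = False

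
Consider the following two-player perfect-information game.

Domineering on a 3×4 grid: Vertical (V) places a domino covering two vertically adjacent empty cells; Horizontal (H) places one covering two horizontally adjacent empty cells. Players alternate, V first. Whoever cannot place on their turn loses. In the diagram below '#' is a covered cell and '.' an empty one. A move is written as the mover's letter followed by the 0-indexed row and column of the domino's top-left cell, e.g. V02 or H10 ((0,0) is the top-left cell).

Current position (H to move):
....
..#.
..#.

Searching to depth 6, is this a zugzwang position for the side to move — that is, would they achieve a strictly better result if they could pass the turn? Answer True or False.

p1 H@[..../..#./..#.]: H00[##../..#./..#.]-1 H01[.##./..#./..#.]-1 H02[..##/..#./..#.]-1 H10[..../###./..#.]+1* H20[..../..#./###.]-1
p2 V@[..../###./..#.]: V03[...#/####/..#.]-1* V13[..../####/..##]-1
p3 H@[...#/####/..#.]: H00[##.#/####/..#.]+1* H01[.###/####/..#.]+1 H20[...#/####/###.]+1
p4 V@[##.#/####/..#.] terminal -1; root [..../..#./..#.] d6
suppose H passes — search the same position with V to move:
pass> p1 V@[..../..#./..#.]: V00[#.../#.#./..#.]+1* V01[.#../.##./..#.]+1 V03[...#/..##/..#.]-1 V10[..../#.#./#.#.]+1 V11[..../.##./.##.]+1 V13[..../..##/..##]-1
pass> p2 H@[#.../#.#./..#.]: H01[###./#.#./..#.]-1* H02[#.##/#.#./..#.]-1 H20[#.../#.#./###.]-1
pass> p3 V@[###./#.#./..#.]: V03[####/#.##/..#.]-1 V11[###./###./.##.]+1* V13[###./#.##/..##]-1
pass> p4 H@[###./###./.##.] terminal -1; root [..../..#./..#.] d6
for H: play +1, pass -1

zugzwang(..../..#./..#., H) = False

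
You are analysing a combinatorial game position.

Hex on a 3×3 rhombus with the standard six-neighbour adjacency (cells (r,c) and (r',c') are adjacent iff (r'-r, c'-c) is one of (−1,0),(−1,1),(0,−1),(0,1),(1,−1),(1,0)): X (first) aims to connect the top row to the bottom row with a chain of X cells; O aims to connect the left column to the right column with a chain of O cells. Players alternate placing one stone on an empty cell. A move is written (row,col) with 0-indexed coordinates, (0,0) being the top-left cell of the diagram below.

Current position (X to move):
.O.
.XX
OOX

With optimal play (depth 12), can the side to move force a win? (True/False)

p1 X@[.O./.XX/OOX]: (0,0)[XO./.XX/OOX]+1* (0,2)[.OX/.XX/OOX]+1 (1,0)[.O./XXX/OOX]+1
p2 O@[XO./.XX/OOX]: (0,2)[XOO/.XX/OOX]-1* (1,0)[XO./OXX/OOX]-1
p3 X@[XOO/.XX/OOX]: (1,0)[XOO/XXX/OOX]+1*
p4 O@[XOO/XXX/OOX] terminal -1; root [.O./.XX/OOX] d12

X winning at [.O./.XX/OOX]: True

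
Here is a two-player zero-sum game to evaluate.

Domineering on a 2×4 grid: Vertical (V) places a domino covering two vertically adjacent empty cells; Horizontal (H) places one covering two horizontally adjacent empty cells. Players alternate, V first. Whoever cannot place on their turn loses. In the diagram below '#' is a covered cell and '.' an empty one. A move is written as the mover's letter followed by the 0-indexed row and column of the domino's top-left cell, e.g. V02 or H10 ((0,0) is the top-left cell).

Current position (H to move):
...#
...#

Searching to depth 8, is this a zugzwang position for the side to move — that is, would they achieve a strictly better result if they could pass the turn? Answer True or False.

zugzwang(...#/...#, H) = False

p1 H@[...#/...#]: H00[##.#/...#]+1* H01[.###/...#]+1 H10[...#/##.#]+1 H11[...#/.###]+1
p2 V@[##.#/...#]: V02[####/..##]-1*
p3 H@[####/..##]: H10[####/####]+1*
p4 V@[####/####] terminal -1; root [...#/...#] d8
suppose H passes — search the same position with V to move:
pass> p1 V@[...#/...#]: V00[#..#/#..#]-1 V01[.#.#/.#.#]+1* V02[..##/..##]-1
pass> p2 H@[.#.#/.#.#] terminal -1; root [...#/...#] d8
for H: play +1, pass -1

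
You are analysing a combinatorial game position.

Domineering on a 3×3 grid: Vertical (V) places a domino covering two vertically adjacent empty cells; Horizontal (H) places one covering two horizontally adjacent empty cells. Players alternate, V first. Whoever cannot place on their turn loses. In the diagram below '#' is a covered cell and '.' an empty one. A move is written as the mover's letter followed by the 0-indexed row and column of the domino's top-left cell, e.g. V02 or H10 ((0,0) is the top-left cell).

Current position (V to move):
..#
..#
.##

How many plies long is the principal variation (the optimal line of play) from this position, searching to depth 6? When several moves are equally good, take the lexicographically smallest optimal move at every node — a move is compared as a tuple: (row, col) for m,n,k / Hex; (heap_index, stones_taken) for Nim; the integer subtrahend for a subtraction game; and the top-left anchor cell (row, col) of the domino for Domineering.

PV length from [..#/..#/.##]: 1 ply

ply 1, V at ..#/..#/.## | V00=+1→#.#/#.#/.##*; V01=+1→.##/.##/.##; V10=-1→..#/#.#/###
ply 2: #.#/#.#/.## is terminal -1 (H); from ..#/..#/.## depth 6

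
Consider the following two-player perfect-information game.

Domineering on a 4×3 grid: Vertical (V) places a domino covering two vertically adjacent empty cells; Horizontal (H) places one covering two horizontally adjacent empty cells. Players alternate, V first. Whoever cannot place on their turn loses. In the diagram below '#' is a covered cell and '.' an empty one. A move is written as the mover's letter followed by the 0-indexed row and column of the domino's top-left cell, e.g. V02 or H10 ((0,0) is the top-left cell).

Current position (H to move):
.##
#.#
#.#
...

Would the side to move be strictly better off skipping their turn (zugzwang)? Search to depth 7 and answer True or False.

ply 1, H at .##/#.#/#.#/... | H30=-1→.##/#.#/#.#/##.*; H31=-1→.##/#.#/#.#/.##
ply 2, V at .##/#.#/#.#/##. | V11=+1→.##/###/###/##.*
ply 3: .##/###/###/##. is terminal -1 (H); from .##/#.#/#.#/... depth 7
pass branch (V moves first from the same position):
  | ply 1, V at .##/#.#/#.#/... | V11=-1→.##/###/###/...; V21=+1→.##/#.#/###/.#.*
  | ply 2: .##/#.#/###/.#. is terminal -1 (H); from .##/#.#/#.#/... depth 7
H moving scores -1; H passing scores -1

zugzwang(.##/#.#/#.#/..., H) = False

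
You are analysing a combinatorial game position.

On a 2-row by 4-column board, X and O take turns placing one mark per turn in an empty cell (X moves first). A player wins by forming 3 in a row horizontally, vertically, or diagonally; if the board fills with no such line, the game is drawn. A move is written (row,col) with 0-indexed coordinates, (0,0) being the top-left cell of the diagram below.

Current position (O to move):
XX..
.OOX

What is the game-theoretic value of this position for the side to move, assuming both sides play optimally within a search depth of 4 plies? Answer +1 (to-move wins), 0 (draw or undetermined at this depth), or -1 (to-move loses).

[XX../.OOX] O move#1: (0,2):+0/XXO./.OOX, (0,3):-1/XX.O/.OOX, (1,0):+1/XX../OOOX*
[XX../OOOX] end (terminal -1, X#2); searched XX../.OOX to 4

value(XX../.OOX, O) = +1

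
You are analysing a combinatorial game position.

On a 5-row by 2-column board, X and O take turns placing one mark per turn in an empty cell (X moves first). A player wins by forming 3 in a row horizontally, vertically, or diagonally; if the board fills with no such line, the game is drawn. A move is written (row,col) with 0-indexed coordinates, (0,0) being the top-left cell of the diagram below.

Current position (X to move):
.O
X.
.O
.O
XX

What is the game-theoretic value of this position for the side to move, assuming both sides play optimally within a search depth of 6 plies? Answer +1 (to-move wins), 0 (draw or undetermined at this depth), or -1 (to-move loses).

value(.O/X./.O/.O/XX, X) = 0

p1 X@[.O/X./.O/.O/XX]: (0,0)[XO/X./.O/.O/XX]-1 (1,1)[.O/XX/.O/.O/XX]+0* (2,0)[.O/X./XO/.O/XX]-1 (3,0)[.O/X./.O/XO/XX]-1
p2 O@[.O/XX/.O/.O/XX]: (0,0)[OO/XX/.O/.O/XX]+0* (2,0)[.O/XX/OO/.O/XX]+0 (3,0)[.O/XX/.O/OO/XX]+0
p3 X@[OO/XX/.O/.O/XX]: (2,0)[OO/XX/XO/.O/XX]+0* (3,0)[OO/XX/.O/XO/XX]+0
p4 O@[OO/XX/XO/.O/XX]: (3,0)[OO/XX/XO/OO/XX]+0*
p5 X@[OO/XX/XO/OO/XX] terminal +0; root [.O/X./.O/.O/XX] d6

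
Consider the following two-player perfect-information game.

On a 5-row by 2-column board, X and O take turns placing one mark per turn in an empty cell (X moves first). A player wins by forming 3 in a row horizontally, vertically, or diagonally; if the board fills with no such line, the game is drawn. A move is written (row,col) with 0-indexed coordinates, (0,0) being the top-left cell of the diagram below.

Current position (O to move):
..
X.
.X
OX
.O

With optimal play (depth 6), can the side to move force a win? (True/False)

p1 O@[../X./.X/OX/.O]: (0,0)[O./X./.X/OX/.O]-1 (0,1)[.O/X./.X/OX/.O]-1 (1,1)[../XO/.X/OX/.O]+0* (2,0)[../X./OX/OX/.O]-1 (4,0)[../X./.X/OX/OO]-1
p2 X@[../XO/.X/OX/.O]: (0,0)[X./XO/.X/OX/.O]+0* (0,1)[.X/XO/.X/OX/.O]+0 (2,0)[../XO/XX/OX/.O]+0 (4,0)[../XO/.X/OX/XO]+0
p3 O@[X./XO/.X/OX/.O]: (0,1)[XO/XO/.X/OX/.O]-1 (2,0)[X./XO/OX/OX/.O]+0* (4,0)[X./XO/.X/OX/OO]-1
p4 X@[X./XO/OX/OX/.O]: (0,1)[XX/XO/OX/OX/.O]-1 (4,0)[X./XO/OX/OX/XO]+0*
p5 O@[X./XO/OX/OX/XO]: (0,1)[XO/XO/OX/OX/XO]+0*
p6 X@[XO/XO/OX/OX/XO] terminal +0; root [../X./.X/OX/.O] d6

O winning at [../X./.X/OX/.O]: False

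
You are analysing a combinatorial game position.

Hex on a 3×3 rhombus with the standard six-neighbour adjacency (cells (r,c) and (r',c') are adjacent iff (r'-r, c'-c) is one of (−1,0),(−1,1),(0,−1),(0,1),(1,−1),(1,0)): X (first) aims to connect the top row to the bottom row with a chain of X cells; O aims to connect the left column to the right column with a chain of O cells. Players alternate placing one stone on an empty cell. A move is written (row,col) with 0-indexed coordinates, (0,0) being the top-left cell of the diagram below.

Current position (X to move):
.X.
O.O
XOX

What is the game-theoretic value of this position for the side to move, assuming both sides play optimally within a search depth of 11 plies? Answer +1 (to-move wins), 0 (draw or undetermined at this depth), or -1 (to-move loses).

value(.X./O.O/XOX, X) = +1

ply 1, X at .X./O.O/XOX | (0,0)=-1→XX./O.O/XOX; (0,2)=-1→.XX/O.O/XOX; (1,1)=+1→.X./OXO/XOX*
ply 2: .X./OXO/XOX is terminal -1 (O); from .X./O.O/XOX depth 11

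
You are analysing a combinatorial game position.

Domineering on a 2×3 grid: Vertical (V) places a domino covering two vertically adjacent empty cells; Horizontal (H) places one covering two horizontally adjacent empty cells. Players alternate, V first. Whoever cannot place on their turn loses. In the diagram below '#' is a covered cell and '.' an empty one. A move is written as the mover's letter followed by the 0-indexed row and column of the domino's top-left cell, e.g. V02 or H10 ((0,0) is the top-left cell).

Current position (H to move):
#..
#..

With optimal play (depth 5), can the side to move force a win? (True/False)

ply 1, H at #../#.. | H01=+1→###/#..*; H11=+1→#../###
ply 2: ###/#.. is terminal -1 (V); from #../#.. depth 5

H winning at [#../#..]: True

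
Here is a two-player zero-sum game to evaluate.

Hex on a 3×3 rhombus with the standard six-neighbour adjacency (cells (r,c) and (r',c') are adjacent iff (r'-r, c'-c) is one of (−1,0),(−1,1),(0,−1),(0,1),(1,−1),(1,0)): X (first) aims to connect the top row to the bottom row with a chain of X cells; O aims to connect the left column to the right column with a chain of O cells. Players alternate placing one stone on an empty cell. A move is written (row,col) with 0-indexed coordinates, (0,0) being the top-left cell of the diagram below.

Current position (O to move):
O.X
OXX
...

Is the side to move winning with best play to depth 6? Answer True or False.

ply 1, O at O.X/OXX/... | (0,1)=-1→OOX/OXX/...*; (2,0)=-1→O.X/OXX/O..; (2,1)=-1→O.X/OXX/.O.; (2,2)=-1→O.X/OXX/..O
ply 2, X at OOX/OXX/... | (2,0)=+1→OOX/OXX/X..*; (2,1)=+1→OOX/OXX/.X.; (2,2)=+1→OOX/OXX/..X
ply 3: OOX/OXX/X.. is terminal -1 (O); from O.X/OXX/... depth 6

O winning at [O.X/OXX/...]: False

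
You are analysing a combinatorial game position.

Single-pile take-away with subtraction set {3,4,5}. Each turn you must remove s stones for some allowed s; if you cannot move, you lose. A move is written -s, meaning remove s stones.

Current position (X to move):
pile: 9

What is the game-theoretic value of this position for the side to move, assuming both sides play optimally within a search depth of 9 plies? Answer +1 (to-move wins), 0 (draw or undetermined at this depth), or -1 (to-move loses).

ply 1, X at 9 | -3=-1→6*; -4=-1→5; -5=-1→4
ply 2, O at 6 | -3=-1→3; -4=+1→2*; -5=+1→1
ply 3: 2 is terminal -1 (X); from 9 depth 9

value(9, X) = -1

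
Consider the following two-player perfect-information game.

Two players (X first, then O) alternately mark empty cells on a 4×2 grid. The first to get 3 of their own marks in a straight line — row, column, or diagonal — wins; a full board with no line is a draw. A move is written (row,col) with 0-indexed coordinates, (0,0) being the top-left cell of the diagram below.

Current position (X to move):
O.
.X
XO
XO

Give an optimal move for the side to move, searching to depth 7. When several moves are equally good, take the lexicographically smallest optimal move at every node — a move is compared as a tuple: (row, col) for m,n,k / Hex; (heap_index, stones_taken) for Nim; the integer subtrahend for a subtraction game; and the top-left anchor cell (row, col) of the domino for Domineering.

X's best at [O./.X/XO/XO]: (1,0)

p1 X@[O./.X/XO/XO]: (0,1)[OX/.X/XO/XO]+0 (1,0)[O./XX/XO/XO]+1*
p2 O@[O./XX/XO/XO] terminal -1; root [O./.X/XO/XO] d7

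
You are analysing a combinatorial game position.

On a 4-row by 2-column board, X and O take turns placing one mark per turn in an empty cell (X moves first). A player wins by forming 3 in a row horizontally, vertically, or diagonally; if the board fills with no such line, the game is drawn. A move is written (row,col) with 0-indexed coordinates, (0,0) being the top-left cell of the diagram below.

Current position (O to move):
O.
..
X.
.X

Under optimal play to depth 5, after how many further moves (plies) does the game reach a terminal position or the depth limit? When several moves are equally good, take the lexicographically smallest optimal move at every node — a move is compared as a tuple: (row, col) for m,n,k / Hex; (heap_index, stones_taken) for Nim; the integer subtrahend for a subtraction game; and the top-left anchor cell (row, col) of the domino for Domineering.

PV length from [O./../X./.X]: 5 plies

[O./../X./.X] O move#1: (0,1):+0/OO/../X./.X*, (1,0):+0/O./O./X./.X, (1,1):+0/O./.O/X./.X, (2,1):+0/O./../XO/.X, (3,0):+0/O./../X./OX
[OO/../X./.X] X move#2: (1,0):+0/OO/X./X./.X*, (1,1):+0/OO/.X/X./.X, (2,1):+0/OO/../XX/.X, (3,0):+0/OO/../X./XX
[OO/X./X./.X] O move#3: (1,1):-1/OO/XO/X./.X, (2,1):-1/OO/X./XO/.X, (3,0):+0/OO/X./X./OX*
[OO/X./X./OX] X move#4: (1,1):+0/OO/XX/X./OX*, (2,1):+0/OO/X./XX/OX
[OO/XX/X./OX] O move#5: (2,1):+0/OO/XX/XO/OX*
[OO/XX/XO/OX] end (terminal +0, X#6); searched O./../X./.X to 5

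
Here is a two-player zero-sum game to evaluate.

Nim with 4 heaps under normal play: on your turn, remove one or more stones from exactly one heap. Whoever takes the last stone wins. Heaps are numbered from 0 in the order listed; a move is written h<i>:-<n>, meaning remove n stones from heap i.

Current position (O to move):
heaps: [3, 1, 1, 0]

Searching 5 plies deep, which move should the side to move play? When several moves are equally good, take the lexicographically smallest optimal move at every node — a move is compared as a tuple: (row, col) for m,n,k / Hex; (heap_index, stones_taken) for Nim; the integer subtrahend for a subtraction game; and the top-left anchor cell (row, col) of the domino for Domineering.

O's best at [(3,1,1,0)]: h0:-3

[(3,1,1,0)] O move#1: h0:-1:-1/(2,1,1,0), h0:-2:-1/(1,1,1,0), h0:-3:+1/(0,1,1,0)*, h1:-1:-1/(3,0,1,0), h2:-1:-1/(3,1,0,0)
[(0,1,1,0)] X move#2: h1:-1:-1/(0,0,1,0)*, h2:-1:-1/(0,1,0,0)
[(0,0,1,0)] O move#3: h2:-1:+1/(0,0,0,0)*
[(0,0,0,0)] end (terminal -1, X#4); searched (3,1,1,0) to 5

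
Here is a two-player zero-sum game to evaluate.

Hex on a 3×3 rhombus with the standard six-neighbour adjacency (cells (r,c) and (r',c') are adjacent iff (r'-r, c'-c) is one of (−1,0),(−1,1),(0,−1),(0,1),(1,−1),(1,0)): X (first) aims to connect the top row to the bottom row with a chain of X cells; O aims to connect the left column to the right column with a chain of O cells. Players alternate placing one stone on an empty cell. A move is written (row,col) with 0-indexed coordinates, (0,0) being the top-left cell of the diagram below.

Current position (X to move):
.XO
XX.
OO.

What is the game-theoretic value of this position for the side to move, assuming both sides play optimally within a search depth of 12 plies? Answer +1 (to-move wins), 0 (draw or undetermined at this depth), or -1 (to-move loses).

ply 1, X at .XO/XX./OO. | (0,0)=-1→XXO/XX./OO.*; (1,2)=-1→.XO/XXX/OO.; (2,2)=-1→.XO/XX./OOX
ply 2, O at XXO/XX./OO. | (1,2)=+1→XXO/XXO/OO.*; (2,2)=+1→XXO/XX./OOO
ply 3: XXO/XXO/OO. is terminal -1 (X); from .XO/XX./OO. depth 12

value(.XO/XX./OO., X) = -1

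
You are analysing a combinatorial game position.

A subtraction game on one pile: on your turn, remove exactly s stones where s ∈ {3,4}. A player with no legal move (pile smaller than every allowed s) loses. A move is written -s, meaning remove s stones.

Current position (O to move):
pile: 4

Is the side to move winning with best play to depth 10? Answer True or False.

p1 O@[4]: -3[1]+1* -4[0]+1
p2 X@[1] terminal -1; root [4] d10

O winning at [4]: True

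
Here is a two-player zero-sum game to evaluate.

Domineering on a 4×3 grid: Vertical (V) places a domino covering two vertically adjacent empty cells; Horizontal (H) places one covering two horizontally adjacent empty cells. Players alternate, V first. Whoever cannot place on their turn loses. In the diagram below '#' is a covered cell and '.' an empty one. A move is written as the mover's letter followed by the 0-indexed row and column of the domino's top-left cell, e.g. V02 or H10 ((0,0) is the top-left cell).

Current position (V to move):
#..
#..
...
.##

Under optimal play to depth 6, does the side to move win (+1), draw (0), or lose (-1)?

ply 1, V at #../#../.../.## | V01=+1→##./##./.../.##*; V02=+1→#.#/#.#/.../.##; V11=+1→#../##./.#./.##; V12=+1→#../#.#/..#/.##; V20=-1→#../#../#../###
ply 2, H at ##./##./.../.## | H20=-1→##./##./##./.##*; H21=-1→##./##./.##/.##
ply 3, V at ##./##./##./.## | V02=+1→###/###/##./.##*; V12=+1→##./###/###/.##
ply 4: ###/###/##./.## is terminal -1 (H); from #../#../.../.## depth 6

value(#../#../.../.##, V) = +1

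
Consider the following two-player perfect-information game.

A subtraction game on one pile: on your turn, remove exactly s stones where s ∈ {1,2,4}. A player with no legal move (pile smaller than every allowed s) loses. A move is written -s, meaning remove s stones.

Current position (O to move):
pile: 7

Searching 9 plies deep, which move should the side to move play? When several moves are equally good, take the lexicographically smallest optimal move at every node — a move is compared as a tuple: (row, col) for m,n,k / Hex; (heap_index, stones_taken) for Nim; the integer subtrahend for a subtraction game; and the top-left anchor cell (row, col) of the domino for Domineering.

O's best at [7]: -1

ply 1, O at 7 | -1=+1→6*; -2=-1→5; -4=+1→3
ply 2, X at 6 | -1=-1→5*; -2=-1→4; -4=-1→2
ply 3, O at 5 | -1=-1→4; -2=+1→3*; -4=-1→1
ply 4, X at 3 | -1=-1→2*; -2=-1→1
ply 5, O at 2 | -1=-1→1; -2=+1→0*
ply 6: 0 is terminal -1 (X); from 7 depth 9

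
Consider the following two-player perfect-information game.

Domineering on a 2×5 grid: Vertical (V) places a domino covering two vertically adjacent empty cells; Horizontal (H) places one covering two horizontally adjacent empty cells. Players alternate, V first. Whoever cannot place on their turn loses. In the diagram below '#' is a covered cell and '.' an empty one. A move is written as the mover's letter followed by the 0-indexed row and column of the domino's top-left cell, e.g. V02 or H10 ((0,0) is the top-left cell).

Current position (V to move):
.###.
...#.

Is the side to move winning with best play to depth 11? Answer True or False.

V winning at [.###./...#.]: True

p1 V@[.###./...#.]: V00[####./#..#.]+1* V04[.####/...##]-1
p2 H@[####./#..#.]: H11[####./####.]-1*
p3 V@[####./####.]: V04[#####/#####]+1*
p4 H@[#####/#####] terminal -1; root [.###./...#.] d11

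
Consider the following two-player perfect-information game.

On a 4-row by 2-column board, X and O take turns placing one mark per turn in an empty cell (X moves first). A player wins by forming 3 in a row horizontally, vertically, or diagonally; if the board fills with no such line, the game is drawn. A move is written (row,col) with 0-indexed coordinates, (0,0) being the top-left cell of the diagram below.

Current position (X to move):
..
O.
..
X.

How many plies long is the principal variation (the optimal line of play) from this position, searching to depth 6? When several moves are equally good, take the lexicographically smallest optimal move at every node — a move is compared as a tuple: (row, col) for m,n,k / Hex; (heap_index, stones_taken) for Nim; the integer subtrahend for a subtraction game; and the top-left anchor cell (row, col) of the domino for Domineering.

PV length from [../O./../X.]: 6 plies

[../O./../X.] X move#1: (0,0):+0/X./O./../X.*, (0,1):+0/.X/O./../X., (1,1):+0/../OX/../X., (2,0):+0/../O./X./X., (2,1):+0/../O./.X/X., (3,1):+0/../O./../XX
[X./O./../X.] O move#2: (0,1):+0/XO/O./../X.*, (1,1):+0/X./OO/../X., (2,0):+0/X./O./O./X., (2,1):+0/X./O./.O/X., (3,1):+0/X./O./../XO
[XO/O./../X.] X move#3: (1,1):+0/XO/OX/../X.*, (2,0):+0/XO/O./X./X., (2,1):+0/XO/O./.X/X., (3,1):+0/XO/O./../XX
[XO/OX/../X.] O move#4: (2,0):+0/XO/OX/O./X.*, (2,1):+0/XO/OX/.O/X., (3,1):+0/XO/OX/../XO
[XO/OX/O./X.] X move#5: (2,1):+0/XO/OX/OX/X.*, (3,1):+0/XO/OX/O./XX
[XO/OX/OX/X.] O move#6: (3,1):+0/XO/OX/OX/XO*
[XO/OX/OX/XO] end (terminal +0, X#7); searched ../O./../X. to 6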